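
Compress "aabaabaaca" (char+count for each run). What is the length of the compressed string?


Input: aabaabaaca
Runs:
  'a' x 2 => "a2"
  'b' x 1 => "b1"
  'a' x 2 => "a2"
  'b' x 1 => "b1"
  'a' x 2 => "a2"
  'c' x 1 => "c1"
  'a' x 1 => "a1"
Compressed: "a2b1a2b1a2c1a1"
Compressed length: 14

14


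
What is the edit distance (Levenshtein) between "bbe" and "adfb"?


Computing edit distance: "bbe" -> "adfb"
DP table:
           a    d    f    b
      0    1    2    3    4
  b   1    1    2    3    3
  b   2    2    2    3    3
  e   3    3    3    3    4
Edit distance = dp[3][4] = 4

4


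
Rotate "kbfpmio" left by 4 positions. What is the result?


Input: "kbfpmio", rotate left by 4
First 4 characters: "kbfp"
Remaining characters: "mio"
Concatenate remaining + first: "mio" + "kbfp" = "miokbfp"

miokbfp


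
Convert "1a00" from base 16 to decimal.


Input: "1a00" in base 16
Positional expansion:
  Digit '1' (value 1) x 16^3 = 4096
  Digit 'a' (value 10) x 16^2 = 2560
  Digit '0' (value 0) x 16^1 = 0
  Digit '0' (value 0) x 16^0 = 0
Sum = 6656

6656


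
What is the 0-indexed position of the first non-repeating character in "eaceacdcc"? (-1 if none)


Input: eaceacdcc
Character frequencies:
  'a': 2
  'c': 4
  'd': 1
  'e': 2
Scanning left to right for freq == 1:
  Position 0 ('e'): freq=2, skip
  Position 1 ('a'): freq=2, skip
  Position 2 ('c'): freq=4, skip
  Position 3 ('e'): freq=2, skip
  Position 4 ('a'): freq=2, skip
  Position 5 ('c'): freq=4, skip
  Position 6 ('d'): unique! => answer = 6

6


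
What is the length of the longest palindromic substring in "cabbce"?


Input: "cabbce"
Checking substrings for palindromes:
  [2:4] "bb" (len 2) => palindrome
Longest palindromic substring: "bb" with length 2

2


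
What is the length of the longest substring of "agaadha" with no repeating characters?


Input: "agaadha"
Sliding window (track last position of each char):
  Position 0 ('a'): window [0,0] length 1 -- new best
  Position 1 ('g'): window [0,1] length 2 -- new best
  Position 2 ('a'): repeat (last at 0), move window start to 1
  Position 2 ('a'): window [1,2] length 2
  Position 3 ('a'): repeat (last at 2), move window start to 3
  Position 3 ('a'): window [3,3] length 1
  Position 4 ('d'): window [3,4] length 2
  Position 5 ('h'): window [3,5] length 3 -- new best
  Position 6 ('a'): repeat (last at 3), move window start to 4
  Position 6 ('a'): window [4,6] length 3
Longest substring with no repeats: "adh" with length 3

3


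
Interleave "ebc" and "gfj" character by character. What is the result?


Interleaving "ebc" and "gfj":
  Position 0: 'e' from first, 'g' from second => "eg"
  Position 1: 'b' from first, 'f' from second => "bf"
  Position 2: 'c' from first, 'j' from second => "cj"
Result: egbfcj

egbfcj


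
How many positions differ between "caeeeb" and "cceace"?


Comparing "caeeeb" and "cceace" position by position:
  Position 0: 'c' vs 'c' => same
  Position 1: 'a' vs 'c' => DIFFER
  Position 2: 'e' vs 'e' => same
  Position 3: 'e' vs 'a' => DIFFER
  Position 4: 'e' vs 'c' => DIFFER
  Position 5: 'b' vs 'e' => DIFFER
Positions that differ: 4

4


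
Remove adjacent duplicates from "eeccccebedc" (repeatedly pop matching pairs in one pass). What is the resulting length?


Input: eeccccebedc
Stack-based adjacent duplicate removal:
  Read 'e': push. Stack: e
  Read 'e': matches stack top 'e' => pop. Stack: (empty)
  Read 'c': push. Stack: c
  Read 'c': matches stack top 'c' => pop. Stack: (empty)
  Read 'c': push. Stack: c
  Read 'c': matches stack top 'c' => pop. Stack: (empty)
  Read 'e': push. Stack: e
  Read 'b': push. Stack: eb
  Read 'e': push. Stack: ebe
  Read 'd': push. Stack: ebed
  Read 'c': push. Stack: ebedc
Final stack: "ebedc" (length 5)

5


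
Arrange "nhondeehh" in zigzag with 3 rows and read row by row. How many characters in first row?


Zigzag "nhondeehh" into 3 rows:
Placing characters:
  'n' => row 0
  'h' => row 1
  'o' => row 2
  'n' => row 1
  'd' => row 0
  'e' => row 1
  'e' => row 2
  'h' => row 1
  'h' => row 0
Rows:
  Row 0: "ndh"
  Row 1: "hneh"
  Row 2: "oe"
First row length: 3

3


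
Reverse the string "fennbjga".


Input: fennbjga
Reading characters right to left:
  Position 7: 'a'
  Position 6: 'g'
  Position 5: 'j'
  Position 4: 'b'
  Position 3: 'n'
  Position 2: 'n'
  Position 1: 'e'
  Position 0: 'f'
Reversed: agjbnnef

agjbnnef


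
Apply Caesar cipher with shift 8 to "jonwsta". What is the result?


Caesar cipher: shift "jonwsta" by 8
  'j' (pos 9) + 8 = pos 17 = 'r'
  'o' (pos 14) + 8 = pos 22 = 'w'
  'n' (pos 13) + 8 = pos 21 = 'v'
  'w' (pos 22) + 8 = pos 4 = 'e'
  's' (pos 18) + 8 = pos 0 = 'a'
  't' (pos 19) + 8 = pos 1 = 'b'
  'a' (pos 0) + 8 = pos 8 = 'i'
Result: rwveabi

rwveabi


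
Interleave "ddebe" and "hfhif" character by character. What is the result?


Interleaving "ddebe" and "hfhif":
  Position 0: 'd' from first, 'h' from second => "dh"
  Position 1: 'd' from first, 'f' from second => "df"
  Position 2: 'e' from first, 'h' from second => "eh"
  Position 3: 'b' from first, 'i' from second => "bi"
  Position 4: 'e' from first, 'f' from second => "ef"
Result: dhdfehbief

dhdfehbief


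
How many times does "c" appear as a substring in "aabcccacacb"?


Searching for "c" in "aabcccacacb"
Scanning each position:
  Position 0: "a" => no
  Position 1: "a" => no
  Position 2: "b" => no
  Position 3: "c" => MATCH
  Position 4: "c" => MATCH
  Position 5: "c" => MATCH
  Position 6: "a" => no
  Position 7: "c" => MATCH
  Position 8: "a" => no
  Position 9: "c" => MATCH
  Position 10: "b" => no
Total occurrences: 5

5


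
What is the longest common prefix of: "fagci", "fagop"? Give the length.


Words: fagci, fagop
  Position 0: all 'f' => match
  Position 1: all 'a' => match
  Position 2: all 'g' => match
  Position 3: ('c', 'o') => mismatch, stop
LCP = "fag" (length 3)

3


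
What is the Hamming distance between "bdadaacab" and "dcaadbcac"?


Comparing "bdadaacab" and "dcaadbcac" position by position:
  Position 0: 'b' vs 'd' => differ
  Position 1: 'd' vs 'c' => differ
  Position 2: 'a' vs 'a' => same
  Position 3: 'd' vs 'a' => differ
  Position 4: 'a' vs 'd' => differ
  Position 5: 'a' vs 'b' => differ
  Position 6: 'c' vs 'c' => same
  Position 7: 'a' vs 'a' => same
  Position 8: 'b' vs 'c' => differ
Total differences (Hamming distance): 6

6


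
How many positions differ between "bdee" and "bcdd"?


Comparing "bdee" and "bcdd" position by position:
  Position 0: 'b' vs 'b' => same
  Position 1: 'd' vs 'c' => DIFFER
  Position 2: 'e' vs 'd' => DIFFER
  Position 3: 'e' vs 'd' => DIFFER
Positions that differ: 3

3


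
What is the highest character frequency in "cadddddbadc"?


Input: cadddddbadc
Character counts:
  'a': 2
  'b': 1
  'c': 2
  'd': 6
Maximum frequency: 6

6


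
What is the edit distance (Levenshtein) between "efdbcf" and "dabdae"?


Computing edit distance: "efdbcf" -> "dabdae"
DP table:
           d    a    b    d    a    e
      0    1    2    3    4    5    6
  e   1    1    2    3    4    5    5
  f   2    2    2    3    4    5    6
  d   3    2    3    3    3    4    5
  b   4    3    3    3    4    4    5
  c   5    4    4    4    4    5    5
  f   6    5    5    5    5    5    6
Edit distance = dp[6][6] = 6

6


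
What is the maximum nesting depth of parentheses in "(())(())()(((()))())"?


Input: "(())(())()(((()))())"
Tracking depth:
  Position 0 '(': depth becomes 1
  Position 1 '(': depth becomes 2
  Position 2 ')': depth becomes 1
  Position 3 ')': depth becomes 0
  Position 4 '(': depth becomes 1
  Position 5 '(': depth becomes 2
  Position 6 ')': depth becomes 1
  Position 7 ')': depth becomes 0
  Position 8 '(': depth becomes 1
  Position 9 ')': depth becomes 0
  Position 10 '(': depth becomes 1
  Position 11 '(': depth becomes 2
  Position 12 '(': depth becomes 3
  Position 13 '(': depth becomes 4
  Position 14 ')': depth becomes 3
  Position 15 ')': depth becomes 2
  Position 16 ')': depth becomes 1
  Position 17 '(': depth becomes 2
  Position 18 ')': depth becomes 1
  Position 19 ')': depth becomes 0
Maximum depth reached: 4

4


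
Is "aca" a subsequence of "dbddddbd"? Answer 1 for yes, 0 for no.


Check if "aca" is a subsequence of "dbddddbd"
Greedy scan:
  Position 0 ('d'): no match needed
  Position 1 ('b'): no match needed
  Position 2 ('d'): no match needed
  Position 3 ('d'): no match needed
  Position 4 ('d'): no match needed
  Position 5 ('d'): no match needed
  Position 6 ('b'): no match needed
  Position 7 ('d'): no match needed
Only matched 0/3 characters => not a subsequence

0


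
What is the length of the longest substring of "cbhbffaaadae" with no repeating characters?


Input: "cbhbffaaadae"
Sliding window (track last position of each char):
  Position 0 ('c'): window [0,0] length 1 -- new best
  Position 1 ('b'): window [0,1] length 2 -- new best
  Position 2 ('h'): window [0,2] length 3 -- new best
  Position 3 ('b'): repeat (last at 1), move window start to 2
  Position 3 ('b'): window [2,3] length 2
  Position 4 ('f'): window [2,4] length 3
  Position 5 ('f'): repeat (last at 4), move window start to 5
  Position 5 ('f'): window [5,5] length 1
  Position 6 ('a'): window [5,6] length 2
  Position 7 ('a'): repeat (last at 6), move window start to 7
  Position 7 ('a'): window [7,7] length 1
  Position 8 ('a'): repeat (last at 7), move window start to 8
  Position 8 ('a'): window [8,8] length 1
  Position 9 ('d'): window [8,9] length 2
  Position 10 ('a'): repeat (last at 8), move window start to 9
  Position 10 ('a'): window [9,10] length 2
  Position 11 ('e'): window [9,11] length 3
Longest substring with no repeats: "cbh" with length 3

3


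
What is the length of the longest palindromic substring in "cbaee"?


Input: "cbaee"
Checking substrings for palindromes:
  [3:5] "ee" (len 2) => palindrome
Longest palindromic substring: "ee" with length 2

2


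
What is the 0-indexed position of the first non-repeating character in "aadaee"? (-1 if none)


Input: aadaee
Character frequencies:
  'a': 3
  'd': 1
  'e': 2
Scanning left to right for freq == 1:
  Position 0 ('a'): freq=3, skip
  Position 1 ('a'): freq=3, skip
  Position 2 ('d'): unique! => answer = 2

2


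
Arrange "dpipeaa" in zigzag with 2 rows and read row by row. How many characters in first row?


Zigzag "dpipeaa" into 2 rows:
Placing characters:
  'd' => row 0
  'p' => row 1
  'i' => row 0
  'p' => row 1
  'e' => row 0
  'a' => row 1
  'a' => row 0
Rows:
  Row 0: "diea"
  Row 1: "ppa"
First row length: 4

4


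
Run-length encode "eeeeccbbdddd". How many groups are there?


Input: eeeeccbbdddd
Scanning for consecutive runs:
  Group 1: 'e' x 4 (positions 0-3)
  Group 2: 'c' x 2 (positions 4-5)
  Group 3: 'b' x 2 (positions 6-7)
  Group 4: 'd' x 4 (positions 8-11)
Total groups: 4

4


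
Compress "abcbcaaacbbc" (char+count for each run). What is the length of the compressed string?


Input: abcbcaaacbbc
Runs:
  'a' x 1 => "a1"
  'b' x 1 => "b1"
  'c' x 1 => "c1"
  'b' x 1 => "b1"
  'c' x 1 => "c1"
  'a' x 3 => "a3"
  'c' x 1 => "c1"
  'b' x 2 => "b2"
  'c' x 1 => "c1"
Compressed: "a1b1c1b1c1a3c1b2c1"
Compressed length: 18

18


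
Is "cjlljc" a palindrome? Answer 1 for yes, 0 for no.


Input: cjlljc
Reversed: cjlljc
  Compare pos 0 ('c') with pos 5 ('c'): match
  Compare pos 1 ('j') with pos 4 ('j'): match
  Compare pos 2 ('l') with pos 3 ('l'): match
Result: palindrome

1


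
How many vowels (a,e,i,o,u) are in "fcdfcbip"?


Input: fcdfcbip
Checking each character:
  'f' at position 0: consonant
  'c' at position 1: consonant
  'd' at position 2: consonant
  'f' at position 3: consonant
  'c' at position 4: consonant
  'b' at position 5: consonant
  'i' at position 6: vowel (running total: 1)
  'p' at position 7: consonant
Total vowels: 1

1


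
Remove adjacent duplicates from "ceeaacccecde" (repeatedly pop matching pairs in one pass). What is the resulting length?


Input: ceeaacccecde
Stack-based adjacent duplicate removal:
  Read 'c': push. Stack: c
  Read 'e': push. Stack: ce
  Read 'e': matches stack top 'e' => pop. Stack: c
  Read 'a': push. Stack: ca
  Read 'a': matches stack top 'a' => pop. Stack: c
  Read 'c': matches stack top 'c' => pop. Stack: (empty)
  Read 'c': push. Stack: c
  Read 'c': matches stack top 'c' => pop. Stack: (empty)
  Read 'e': push. Stack: e
  Read 'c': push. Stack: ec
  Read 'd': push. Stack: ecd
  Read 'e': push. Stack: ecde
Final stack: "ecde" (length 4)

4


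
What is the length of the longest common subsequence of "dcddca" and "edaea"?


LCS of "dcddca" and "edaea"
DP table:
           e    d    a    e    a
      0    0    0    0    0    0
  d   0    0    1    1    1    1
  c   0    0    1    1    1    1
  d   0    0    1    1    1    1
  d   0    0    1    1    1    1
  c   0    0    1    1    1    1
  a   0    0    1    2    2    2
LCS length = dp[6][5] = 2

2


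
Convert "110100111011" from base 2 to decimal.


Input: "110100111011" in base 2
Positional expansion:
  Digit '1' (value 1) x 2^11 = 2048
  Digit '1' (value 1) x 2^10 = 1024
  Digit '0' (value 0) x 2^9 = 0
  Digit '1' (value 1) x 2^8 = 256
  Digit '0' (value 0) x 2^7 = 0
  Digit '0' (value 0) x 2^6 = 0
  Digit '1' (value 1) x 2^5 = 32
  Digit '1' (value 1) x 2^4 = 16
  Digit '1' (value 1) x 2^3 = 8
  Digit '0' (value 0) x 2^2 = 0
  Digit '1' (value 1) x 2^1 = 2
  Digit '1' (value 1) x 2^0 = 1
Sum = 3387

3387


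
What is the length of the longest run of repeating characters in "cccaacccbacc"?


Input: "cccaacccbacc"
Scanning for longest run:
  Position 1 ('c'): continues run of 'c', length=2
  Position 2 ('c'): continues run of 'c', length=3
  Position 3 ('a'): new char, reset run to 1
  Position 4 ('a'): continues run of 'a', length=2
  Position 5 ('c'): new char, reset run to 1
  Position 6 ('c'): continues run of 'c', length=2
  Position 7 ('c'): continues run of 'c', length=3
  Position 8 ('b'): new char, reset run to 1
  Position 9 ('a'): new char, reset run to 1
  Position 10 ('c'): new char, reset run to 1
  Position 11 ('c'): continues run of 'c', length=2
Longest run: 'c' with length 3

3


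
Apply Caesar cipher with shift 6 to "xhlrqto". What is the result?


Caesar cipher: shift "xhlrqto" by 6
  'x' (pos 23) + 6 = pos 3 = 'd'
  'h' (pos 7) + 6 = pos 13 = 'n'
  'l' (pos 11) + 6 = pos 17 = 'r'
  'r' (pos 17) + 6 = pos 23 = 'x'
  'q' (pos 16) + 6 = pos 22 = 'w'
  't' (pos 19) + 6 = pos 25 = 'z'
  'o' (pos 14) + 6 = pos 20 = 'u'
Result: dnrxwzu

dnrxwzu


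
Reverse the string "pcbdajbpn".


Input: pcbdajbpn
Reading characters right to left:
  Position 8: 'n'
  Position 7: 'p'
  Position 6: 'b'
  Position 5: 'j'
  Position 4: 'a'
  Position 3: 'd'
  Position 2: 'b'
  Position 1: 'c'
  Position 0: 'p'
Reversed: npbjadbcp

npbjadbcp


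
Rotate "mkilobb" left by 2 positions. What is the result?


Input: "mkilobb", rotate left by 2
First 2 characters: "mk"
Remaining characters: "ilobb"
Concatenate remaining + first: "ilobb" + "mk" = "ilobbmk"

ilobbmk


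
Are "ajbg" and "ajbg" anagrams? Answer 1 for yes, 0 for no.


Strings: "ajbg", "ajbg"
Sorted first:  abgj
Sorted second: abgj
Sorted forms match => anagrams

1


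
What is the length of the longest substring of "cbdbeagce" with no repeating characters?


Input: "cbdbeagce"
Sliding window (track last position of each char):
  Position 0 ('c'): window [0,0] length 1 -- new best
  Position 1 ('b'): window [0,1] length 2 -- new best
  Position 2 ('d'): window [0,2] length 3 -- new best
  Position 3 ('b'): repeat (last at 1), move window start to 2
  Position 3 ('b'): window [2,3] length 2
  Position 4 ('e'): window [2,4] length 3
  Position 5 ('a'): window [2,5] length 4 -- new best
  Position 6 ('g'): window [2,6] length 5 -- new best
  Position 7 ('c'): window [2,7] length 6 -- new best
  Position 8 ('e'): repeat (last at 4), move window start to 5
  Position 8 ('e'): window [5,8] length 4
Longest substring with no repeats: "dbeagc" with length 6

6


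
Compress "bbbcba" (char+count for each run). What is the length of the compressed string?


Input: bbbcba
Runs:
  'b' x 3 => "b3"
  'c' x 1 => "c1"
  'b' x 1 => "b1"
  'a' x 1 => "a1"
Compressed: "b3c1b1a1"
Compressed length: 8

8


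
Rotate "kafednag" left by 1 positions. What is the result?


Input: "kafednag", rotate left by 1
First 1 characters: "k"
Remaining characters: "afednag"
Concatenate remaining + first: "afednag" + "k" = "afednagk"

afednagk


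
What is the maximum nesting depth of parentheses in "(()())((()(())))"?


Input: "(()())((()(())))"
Tracking depth:
  Position 0 '(': depth becomes 1
  Position 1 '(': depth becomes 2
  Position 2 ')': depth becomes 1
  Position 3 '(': depth becomes 2
  Position 4 ')': depth becomes 1
  Position 5 ')': depth becomes 0
  Position 6 '(': depth becomes 1
  Position 7 '(': depth becomes 2
  Position 8 '(': depth becomes 3
  Position 9 ')': depth becomes 2
  Position 10 '(': depth becomes 3
  Position 11 '(': depth becomes 4
  Position 12 ')': depth becomes 3
  Position 13 ')': depth becomes 2
  Position 14 ')': depth becomes 1
  Position 15 ')': depth becomes 0
Maximum depth reached: 4

4


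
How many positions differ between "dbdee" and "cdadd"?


Comparing "dbdee" and "cdadd" position by position:
  Position 0: 'd' vs 'c' => DIFFER
  Position 1: 'b' vs 'd' => DIFFER
  Position 2: 'd' vs 'a' => DIFFER
  Position 3: 'e' vs 'd' => DIFFER
  Position 4: 'e' vs 'd' => DIFFER
Positions that differ: 5

5


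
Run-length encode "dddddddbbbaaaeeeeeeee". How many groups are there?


Input: dddddddbbbaaaeeeeeeee
Scanning for consecutive runs:
  Group 1: 'd' x 7 (positions 0-6)
  Group 2: 'b' x 3 (positions 7-9)
  Group 3: 'a' x 3 (positions 10-12)
  Group 4: 'e' x 8 (positions 13-20)
Total groups: 4

4


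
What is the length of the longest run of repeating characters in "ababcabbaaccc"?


Input: "ababcabbaaccc"
Scanning for longest run:
  Position 1 ('b'): new char, reset run to 1
  Position 2 ('a'): new char, reset run to 1
  Position 3 ('b'): new char, reset run to 1
  Position 4 ('c'): new char, reset run to 1
  Position 5 ('a'): new char, reset run to 1
  Position 6 ('b'): new char, reset run to 1
  Position 7 ('b'): continues run of 'b', length=2
  Position 8 ('a'): new char, reset run to 1
  Position 9 ('a'): continues run of 'a', length=2
  Position 10 ('c'): new char, reset run to 1
  Position 11 ('c'): continues run of 'c', length=2
  Position 12 ('c'): continues run of 'c', length=3
Longest run: 'c' with length 3

3


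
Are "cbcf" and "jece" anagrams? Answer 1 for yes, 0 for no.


Strings: "cbcf", "jece"
Sorted first:  bccf
Sorted second: ceej
Differ at position 0: 'b' vs 'c' => not anagrams

0


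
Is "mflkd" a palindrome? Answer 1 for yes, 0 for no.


Input: mflkd
Reversed: dklfm
  Compare pos 0 ('m') with pos 4 ('d'): MISMATCH
  Compare pos 1 ('f') with pos 3 ('k'): MISMATCH
Result: not a palindrome

0


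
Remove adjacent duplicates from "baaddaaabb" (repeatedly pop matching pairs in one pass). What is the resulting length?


Input: baaddaaabb
Stack-based adjacent duplicate removal:
  Read 'b': push. Stack: b
  Read 'a': push. Stack: ba
  Read 'a': matches stack top 'a' => pop. Stack: b
  Read 'd': push. Stack: bd
  Read 'd': matches stack top 'd' => pop. Stack: b
  Read 'a': push. Stack: ba
  Read 'a': matches stack top 'a' => pop. Stack: b
  Read 'a': push. Stack: ba
  Read 'b': push. Stack: bab
  Read 'b': matches stack top 'b' => pop. Stack: ba
Final stack: "ba" (length 2)

2


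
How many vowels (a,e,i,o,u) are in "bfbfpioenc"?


Input: bfbfpioenc
Checking each character:
  'b' at position 0: consonant
  'f' at position 1: consonant
  'b' at position 2: consonant
  'f' at position 3: consonant
  'p' at position 4: consonant
  'i' at position 5: vowel (running total: 1)
  'o' at position 6: vowel (running total: 2)
  'e' at position 7: vowel (running total: 3)
  'n' at position 8: consonant
  'c' at position 9: consonant
Total vowels: 3

3


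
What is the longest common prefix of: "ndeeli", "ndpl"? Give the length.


Words: ndeeli, ndpl
  Position 0: all 'n' => match
  Position 1: all 'd' => match
  Position 2: ('e', 'p') => mismatch, stop
LCP = "nd" (length 2)

2


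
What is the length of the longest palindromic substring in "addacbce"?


Input: "addacbce"
Checking substrings for palindromes:
  [0:4] "adda" (len 4) => palindrome
  [4:7] "cbc" (len 3) => palindrome
  [1:3] "dd" (len 2) => palindrome
Longest palindromic substring: "adda" with length 4

4


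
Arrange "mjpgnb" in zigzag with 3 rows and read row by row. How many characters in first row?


Zigzag "mjpgnb" into 3 rows:
Placing characters:
  'm' => row 0
  'j' => row 1
  'p' => row 2
  'g' => row 1
  'n' => row 0
  'b' => row 1
Rows:
  Row 0: "mn"
  Row 1: "jgb"
  Row 2: "p"
First row length: 2

2


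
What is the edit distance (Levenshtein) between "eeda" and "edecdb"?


Computing edit distance: "eeda" -> "edecdb"
DP table:
           e    d    e    c    d    b
      0    1    2    3    4    5    6
  e   1    0    1    2    3    4    5
  e   2    1    1    1    2    3    4
  d   3    2    1    2    2    2    3
  a   4    3    2    2    3    3    3
Edit distance = dp[4][6] = 3

3


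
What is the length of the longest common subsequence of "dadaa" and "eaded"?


LCS of "dadaa" and "eaded"
DP table:
           e    a    d    e    d
      0    0    0    0    0    0
  d   0    0    0    1    1    1
  a   0    0    1    1    1    1
  d   0    0    1    2    2    2
  a   0    0    1    2    2    2
  a   0    0    1    2    2    2
LCS length = dp[5][5] = 2

2


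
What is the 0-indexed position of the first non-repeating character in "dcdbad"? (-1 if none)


Input: dcdbad
Character frequencies:
  'a': 1
  'b': 1
  'c': 1
  'd': 3
Scanning left to right for freq == 1:
  Position 0 ('d'): freq=3, skip
  Position 1 ('c'): unique! => answer = 1

1


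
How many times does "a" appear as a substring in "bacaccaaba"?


Searching for "a" in "bacaccaaba"
Scanning each position:
  Position 0: "b" => no
  Position 1: "a" => MATCH
  Position 2: "c" => no
  Position 3: "a" => MATCH
  Position 4: "c" => no
  Position 5: "c" => no
  Position 6: "a" => MATCH
  Position 7: "a" => MATCH
  Position 8: "b" => no
  Position 9: "a" => MATCH
Total occurrences: 5

5


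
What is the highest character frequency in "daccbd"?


Input: daccbd
Character counts:
  'a': 1
  'b': 1
  'c': 2
  'd': 2
Maximum frequency: 2

2


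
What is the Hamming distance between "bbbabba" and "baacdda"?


Comparing "bbbabba" and "baacdda" position by position:
  Position 0: 'b' vs 'b' => same
  Position 1: 'b' vs 'a' => differ
  Position 2: 'b' vs 'a' => differ
  Position 3: 'a' vs 'c' => differ
  Position 4: 'b' vs 'd' => differ
  Position 5: 'b' vs 'd' => differ
  Position 6: 'a' vs 'a' => same
Total differences (Hamming distance): 5

5


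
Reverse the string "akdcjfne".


Input: akdcjfne
Reading characters right to left:
  Position 7: 'e'
  Position 6: 'n'
  Position 5: 'f'
  Position 4: 'j'
  Position 3: 'c'
  Position 2: 'd'
  Position 1: 'k'
  Position 0: 'a'
Reversed: enfjcdka

enfjcdka


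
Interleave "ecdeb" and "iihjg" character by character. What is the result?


Interleaving "ecdeb" and "iihjg":
  Position 0: 'e' from first, 'i' from second => "ei"
  Position 1: 'c' from first, 'i' from second => "ci"
  Position 2: 'd' from first, 'h' from second => "dh"
  Position 3: 'e' from first, 'j' from second => "ej"
  Position 4: 'b' from first, 'g' from second => "bg"
Result: eicidhejbg

eicidhejbg


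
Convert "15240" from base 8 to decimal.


Input: "15240" in base 8
Positional expansion:
  Digit '1' (value 1) x 8^4 = 4096
  Digit '5' (value 5) x 8^3 = 2560
  Digit '2' (value 2) x 8^2 = 128
  Digit '4' (value 4) x 8^1 = 32
  Digit '0' (value 0) x 8^0 = 0
Sum = 6816

6816


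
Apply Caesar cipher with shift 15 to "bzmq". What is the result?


Caesar cipher: shift "bzmq" by 15
  'b' (pos 1) + 15 = pos 16 = 'q'
  'z' (pos 25) + 15 = pos 14 = 'o'
  'm' (pos 12) + 15 = pos 1 = 'b'
  'q' (pos 16) + 15 = pos 5 = 'f'
Result: qobf

qobf


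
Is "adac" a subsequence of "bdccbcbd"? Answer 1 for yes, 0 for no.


Check if "adac" is a subsequence of "bdccbcbd"
Greedy scan:
  Position 0 ('b'): no match needed
  Position 1 ('d'): no match needed
  Position 2 ('c'): no match needed
  Position 3 ('c'): no match needed
  Position 4 ('b'): no match needed
  Position 5 ('c'): no match needed
  Position 6 ('b'): no match needed
  Position 7 ('d'): no match needed
Only matched 0/4 characters => not a subsequence

0


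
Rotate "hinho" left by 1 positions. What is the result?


Input: "hinho", rotate left by 1
First 1 characters: "h"
Remaining characters: "inho"
Concatenate remaining + first: "inho" + "h" = "inhoh"

inhoh


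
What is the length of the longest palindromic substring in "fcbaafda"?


Input: "fcbaafda"
Checking substrings for palindromes:
  [3:5] "aa" (len 2) => palindrome
Longest palindromic substring: "aa" with length 2

2


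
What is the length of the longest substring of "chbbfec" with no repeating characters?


Input: "chbbfec"
Sliding window (track last position of each char):
  Position 0 ('c'): window [0,0] length 1 -- new best
  Position 1 ('h'): window [0,1] length 2 -- new best
  Position 2 ('b'): window [0,2] length 3 -- new best
  Position 3 ('b'): repeat (last at 2), move window start to 3
  Position 3 ('b'): window [3,3] length 1
  Position 4 ('f'): window [3,4] length 2
  Position 5 ('e'): window [3,5] length 3
  Position 6 ('c'): window [3,6] length 4 -- new best
Longest substring with no repeats: "bfec" with length 4

4


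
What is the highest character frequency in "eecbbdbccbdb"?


Input: eecbbdbccbdb
Character counts:
  'b': 5
  'c': 3
  'd': 2
  'e': 2
Maximum frequency: 5

5


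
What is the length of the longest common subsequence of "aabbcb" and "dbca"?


LCS of "aabbcb" and "dbca"
DP table:
           d    b    c    a
      0    0    0    0    0
  a   0    0    0    0    1
  a   0    0    0    0    1
  b   0    0    1    1    1
  b   0    0    1    1    1
  c   0    0    1    2    2
  b   0    0    1    2    2
LCS length = dp[6][4] = 2

2


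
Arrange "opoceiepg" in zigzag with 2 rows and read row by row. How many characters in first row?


Zigzag "opoceiepg" into 2 rows:
Placing characters:
  'o' => row 0
  'p' => row 1
  'o' => row 0
  'c' => row 1
  'e' => row 0
  'i' => row 1
  'e' => row 0
  'p' => row 1
  'g' => row 0
Rows:
  Row 0: "ooeeg"
  Row 1: "pcip"
First row length: 5

5


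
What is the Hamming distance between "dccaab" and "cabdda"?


Comparing "dccaab" and "cabdda" position by position:
  Position 0: 'd' vs 'c' => differ
  Position 1: 'c' vs 'a' => differ
  Position 2: 'c' vs 'b' => differ
  Position 3: 'a' vs 'd' => differ
  Position 4: 'a' vs 'd' => differ
  Position 5: 'b' vs 'a' => differ
Total differences (Hamming distance): 6

6


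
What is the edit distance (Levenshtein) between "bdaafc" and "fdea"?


Computing edit distance: "bdaafc" -> "fdea"
DP table:
           f    d    e    a
      0    1    2    3    4
  b   1    1    2    3    4
  d   2    2    1    2    3
  a   3    3    2    2    2
  a   4    4    3    3    2
  f   5    4    4    4    3
  c   6    5    5    5    4
Edit distance = dp[6][4] = 4

4


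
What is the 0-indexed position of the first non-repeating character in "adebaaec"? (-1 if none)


Input: adebaaec
Character frequencies:
  'a': 3
  'b': 1
  'c': 1
  'd': 1
  'e': 2
Scanning left to right for freq == 1:
  Position 0 ('a'): freq=3, skip
  Position 1 ('d'): unique! => answer = 1

1


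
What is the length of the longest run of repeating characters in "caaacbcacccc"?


Input: "caaacbcacccc"
Scanning for longest run:
  Position 1 ('a'): new char, reset run to 1
  Position 2 ('a'): continues run of 'a', length=2
  Position 3 ('a'): continues run of 'a', length=3
  Position 4 ('c'): new char, reset run to 1
  Position 5 ('b'): new char, reset run to 1
  Position 6 ('c'): new char, reset run to 1
  Position 7 ('a'): new char, reset run to 1
  Position 8 ('c'): new char, reset run to 1
  Position 9 ('c'): continues run of 'c', length=2
  Position 10 ('c'): continues run of 'c', length=3
  Position 11 ('c'): continues run of 'c', length=4
Longest run: 'c' with length 4

4


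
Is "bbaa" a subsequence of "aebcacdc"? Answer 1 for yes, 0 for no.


Check if "bbaa" is a subsequence of "aebcacdc"
Greedy scan:
  Position 0 ('a'): no match needed
  Position 1 ('e'): no match needed
  Position 2 ('b'): matches sub[0] = 'b'
  Position 3 ('c'): no match needed
  Position 4 ('a'): no match needed
  Position 5 ('c'): no match needed
  Position 6 ('d'): no match needed
  Position 7 ('c'): no match needed
Only matched 1/4 characters => not a subsequence

0


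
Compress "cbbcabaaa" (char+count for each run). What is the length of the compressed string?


Input: cbbcabaaa
Runs:
  'c' x 1 => "c1"
  'b' x 2 => "b2"
  'c' x 1 => "c1"
  'a' x 1 => "a1"
  'b' x 1 => "b1"
  'a' x 3 => "a3"
Compressed: "c1b2c1a1b1a3"
Compressed length: 12

12


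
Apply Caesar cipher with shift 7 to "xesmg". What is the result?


Caesar cipher: shift "xesmg" by 7
  'x' (pos 23) + 7 = pos 4 = 'e'
  'e' (pos 4) + 7 = pos 11 = 'l'
  's' (pos 18) + 7 = pos 25 = 'z'
  'm' (pos 12) + 7 = pos 19 = 't'
  'g' (pos 6) + 7 = pos 13 = 'n'
Result: elztn

elztn


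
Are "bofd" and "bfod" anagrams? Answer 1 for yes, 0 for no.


Strings: "bofd", "bfod"
Sorted first:  bdfo
Sorted second: bdfo
Sorted forms match => anagrams

1


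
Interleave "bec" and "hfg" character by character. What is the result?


Interleaving "bec" and "hfg":
  Position 0: 'b' from first, 'h' from second => "bh"
  Position 1: 'e' from first, 'f' from second => "ef"
  Position 2: 'c' from first, 'g' from second => "cg"
Result: bhefcg

bhefcg


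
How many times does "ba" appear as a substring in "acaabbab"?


Searching for "ba" in "acaabbab"
Scanning each position:
  Position 0: "ac" => no
  Position 1: "ca" => no
  Position 2: "aa" => no
  Position 3: "ab" => no
  Position 4: "bb" => no
  Position 5: "ba" => MATCH
  Position 6: "ab" => no
Total occurrences: 1

1


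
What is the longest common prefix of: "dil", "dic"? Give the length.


Words: dil, dic
  Position 0: all 'd' => match
  Position 1: all 'i' => match
  Position 2: ('l', 'c') => mismatch, stop
LCP = "di" (length 2)

2


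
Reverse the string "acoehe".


Input: acoehe
Reading characters right to left:
  Position 5: 'e'
  Position 4: 'h'
  Position 3: 'e'
  Position 2: 'o'
  Position 1: 'c'
  Position 0: 'a'
Reversed: eheoca

eheoca


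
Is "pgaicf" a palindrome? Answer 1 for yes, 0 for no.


Input: pgaicf
Reversed: fciagp
  Compare pos 0 ('p') with pos 5 ('f'): MISMATCH
  Compare pos 1 ('g') with pos 4 ('c'): MISMATCH
  Compare pos 2 ('a') with pos 3 ('i'): MISMATCH
Result: not a palindrome

0


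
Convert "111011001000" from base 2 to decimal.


Input: "111011001000" in base 2
Positional expansion:
  Digit '1' (value 1) x 2^11 = 2048
  Digit '1' (value 1) x 2^10 = 1024
  Digit '1' (value 1) x 2^9 = 512
  Digit '0' (value 0) x 2^8 = 0
  Digit '1' (value 1) x 2^7 = 128
  Digit '1' (value 1) x 2^6 = 64
  Digit '0' (value 0) x 2^5 = 0
  Digit '0' (value 0) x 2^4 = 0
  Digit '1' (value 1) x 2^3 = 8
  Digit '0' (value 0) x 2^2 = 0
  Digit '0' (value 0) x 2^1 = 0
  Digit '0' (value 0) x 2^0 = 0
Sum = 3784

3784


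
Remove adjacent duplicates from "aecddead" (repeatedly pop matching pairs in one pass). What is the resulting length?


Input: aecddead
Stack-based adjacent duplicate removal:
  Read 'a': push. Stack: a
  Read 'e': push. Stack: ae
  Read 'c': push. Stack: aec
  Read 'd': push. Stack: aecd
  Read 'd': matches stack top 'd' => pop. Stack: aec
  Read 'e': push. Stack: aece
  Read 'a': push. Stack: aecea
  Read 'd': push. Stack: aecead
Final stack: "aecead" (length 6)

6


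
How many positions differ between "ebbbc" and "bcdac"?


Comparing "ebbbc" and "bcdac" position by position:
  Position 0: 'e' vs 'b' => DIFFER
  Position 1: 'b' vs 'c' => DIFFER
  Position 2: 'b' vs 'd' => DIFFER
  Position 3: 'b' vs 'a' => DIFFER
  Position 4: 'c' vs 'c' => same
Positions that differ: 4

4


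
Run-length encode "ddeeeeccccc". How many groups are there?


Input: ddeeeeccccc
Scanning for consecutive runs:
  Group 1: 'd' x 2 (positions 0-1)
  Group 2: 'e' x 4 (positions 2-5)
  Group 3: 'c' x 5 (positions 6-10)
Total groups: 3

3


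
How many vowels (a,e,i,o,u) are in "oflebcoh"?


Input: oflebcoh
Checking each character:
  'o' at position 0: vowel (running total: 1)
  'f' at position 1: consonant
  'l' at position 2: consonant
  'e' at position 3: vowel (running total: 2)
  'b' at position 4: consonant
  'c' at position 5: consonant
  'o' at position 6: vowel (running total: 3)
  'h' at position 7: consonant
Total vowels: 3

3


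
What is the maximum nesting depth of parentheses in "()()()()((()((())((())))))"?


Input: "()()()()((()((())((())))))"
Tracking depth:
  Position 0 '(': depth becomes 1
  Position 1 ')': depth becomes 0
  Position 2 '(': depth becomes 1
  Position 3 ')': depth becomes 0
  Position 4 '(': depth becomes 1
  Position 5 ')': depth becomes 0
  Position 6 '(': depth becomes 1
  Position 7 ')': depth becomes 0
  Position 8 '(': depth becomes 1
  Position 9 '(': depth becomes 2
  Position 10 '(': depth becomes 3
  Position 11 ')': depth becomes 2
  Position 12 '(': depth becomes 3
  Position 13 '(': depth becomes 4
  Position 14 '(': depth becomes 5
  Position 15 ')': depth becomes 4
  Position 16 ')': depth becomes 3
  Position 17 '(': depth becomes 4
  Position 18 '(': depth becomes 5
  Position 19 '(': depth becomes 6
  Position 20 ')': depth becomes 5
  Position 21 ')': depth becomes 4
  Position 22 ')': depth becomes 3
  Position 23 ')': depth becomes 2
  Position 24 ')': depth becomes 1
  Position 25 ')': depth becomes 0
Maximum depth reached: 6

6


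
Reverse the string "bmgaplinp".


Input: bmgaplinp
Reading characters right to left:
  Position 8: 'p'
  Position 7: 'n'
  Position 6: 'i'
  Position 5: 'l'
  Position 4: 'p'
  Position 3: 'a'
  Position 2: 'g'
  Position 1: 'm'
  Position 0: 'b'
Reversed: pnilpagmb

pnilpagmb


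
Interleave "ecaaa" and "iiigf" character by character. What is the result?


Interleaving "ecaaa" and "iiigf":
  Position 0: 'e' from first, 'i' from second => "ei"
  Position 1: 'c' from first, 'i' from second => "ci"
  Position 2: 'a' from first, 'i' from second => "ai"
  Position 3: 'a' from first, 'g' from second => "ag"
  Position 4: 'a' from first, 'f' from second => "af"
Result: eiciaiagaf

eiciaiagaf


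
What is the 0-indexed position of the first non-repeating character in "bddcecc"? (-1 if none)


Input: bddcecc
Character frequencies:
  'b': 1
  'c': 3
  'd': 2
  'e': 1
Scanning left to right for freq == 1:
  Position 0 ('b'): unique! => answer = 0

0


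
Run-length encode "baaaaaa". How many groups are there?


Input: baaaaaa
Scanning for consecutive runs:
  Group 1: 'b' x 1 (positions 0-0)
  Group 2: 'a' x 6 (positions 1-6)
Total groups: 2

2


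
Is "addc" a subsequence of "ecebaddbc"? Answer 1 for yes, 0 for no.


Check if "addc" is a subsequence of "ecebaddbc"
Greedy scan:
  Position 0 ('e'): no match needed
  Position 1 ('c'): no match needed
  Position 2 ('e'): no match needed
  Position 3 ('b'): no match needed
  Position 4 ('a'): matches sub[0] = 'a'
  Position 5 ('d'): matches sub[1] = 'd'
  Position 6 ('d'): matches sub[2] = 'd'
  Position 7 ('b'): no match needed
  Position 8 ('c'): matches sub[3] = 'c'
All 4 characters matched => is a subsequence

1


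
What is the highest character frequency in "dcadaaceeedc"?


Input: dcadaaceeedc
Character counts:
  'a': 3
  'c': 3
  'd': 3
  'e': 3
Maximum frequency: 3

3


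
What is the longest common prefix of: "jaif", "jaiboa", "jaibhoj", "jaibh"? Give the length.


Words: jaif, jaiboa, jaibhoj, jaibh
  Position 0: all 'j' => match
  Position 1: all 'a' => match
  Position 2: all 'i' => match
  Position 3: ('f', 'b', 'b', 'b') => mismatch, stop
LCP = "jai" (length 3)

3


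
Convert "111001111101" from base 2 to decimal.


Input: "111001111101" in base 2
Positional expansion:
  Digit '1' (value 1) x 2^11 = 2048
  Digit '1' (value 1) x 2^10 = 1024
  Digit '1' (value 1) x 2^9 = 512
  Digit '0' (value 0) x 2^8 = 0
  Digit '0' (value 0) x 2^7 = 0
  Digit '1' (value 1) x 2^6 = 64
  Digit '1' (value 1) x 2^5 = 32
  Digit '1' (value 1) x 2^4 = 16
  Digit '1' (value 1) x 2^3 = 8
  Digit '1' (value 1) x 2^2 = 4
  Digit '0' (value 0) x 2^1 = 0
  Digit '1' (value 1) x 2^0 = 1
Sum = 3709

3709


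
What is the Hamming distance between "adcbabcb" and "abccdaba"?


Comparing "adcbabcb" and "abccdaba" position by position:
  Position 0: 'a' vs 'a' => same
  Position 1: 'd' vs 'b' => differ
  Position 2: 'c' vs 'c' => same
  Position 3: 'b' vs 'c' => differ
  Position 4: 'a' vs 'd' => differ
  Position 5: 'b' vs 'a' => differ
  Position 6: 'c' vs 'b' => differ
  Position 7: 'b' vs 'a' => differ
Total differences (Hamming distance): 6

6


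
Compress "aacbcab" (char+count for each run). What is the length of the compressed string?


Input: aacbcab
Runs:
  'a' x 2 => "a2"
  'c' x 1 => "c1"
  'b' x 1 => "b1"
  'c' x 1 => "c1"
  'a' x 1 => "a1"
  'b' x 1 => "b1"
Compressed: "a2c1b1c1a1b1"
Compressed length: 12

12


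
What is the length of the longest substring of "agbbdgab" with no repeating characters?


Input: "agbbdgab"
Sliding window (track last position of each char):
  Position 0 ('a'): window [0,0] length 1 -- new best
  Position 1 ('g'): window [0,1] length 2 -- new best
  Position 2 ('b'): window [0,2] length 3 -- new best
  Position 3 ('b'): repeat (last at 2), move window start to 3
  Position 3 ('b'): window [3,3] length 1
  Position 4 ('d'): window [3,4] length 2
  Position 5 ('g'): window [3,5] length 3
  Position 6 ('a'): window [3,6] length 4 -- new best
  Position 7 ('b'): repeat (last at 3), move window start to 4
  Position 7 ('b'): window [4,7] length 4
Longest substring with no repeats: "bdga" with length 4

4


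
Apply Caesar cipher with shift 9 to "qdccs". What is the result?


Caesar cipher: shift "qdccs" by 9
  'q' (pos 16) + 9 = pos 25 = 'z'
  'd' (pos 3) + 9 = pos 12 = 'm'
  'c' (pos 2) + 9 = pos 11 = 'l'
  'c' (pos 2) + 9 = pos 11 = 'l'
  's' (pos 18) + 9 = pos 1 = 'b'
Result: zmllb

zmllb


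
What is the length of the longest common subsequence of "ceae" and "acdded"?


LCS of "ceae" and "acdded"
DP table:
           a    c    d    d    e    d
      0    0    0    0    0    0    0
  c   0    0    1    1    1    1    1
  e   0    0    1    1    1    2    2
  a   0    1    1    1    1    2    2
  e   0    1    1    1    1    2    2
LCS length = dp[4][6] = 2

2


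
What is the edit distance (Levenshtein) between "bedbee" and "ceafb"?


Computing edit distance: "bedbee" -> "ceafb"
DP table:
           c    e    a    f    b
      0    1    2    3    4    5
  b   1    1    2    3    4    4
  e   2    2    1    2    3    4
  d   3    3    2    2    3    4
  b   4    4    3    3    3    3
  e   5    5    4    4    4    4
  e   6    6    5    5    5    5
Edit distance = dp[6][5] = 5

5


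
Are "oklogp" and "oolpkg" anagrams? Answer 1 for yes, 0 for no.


Strings: "oklogp", "oolpkg"
Sorted first:  gkloop
Sorted second: gkloop
Sorted forms match => anagrams

1


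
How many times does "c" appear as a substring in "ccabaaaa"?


Searching for "c" in "ccabaaaa"
Scanning each position:
  Position 0: "c" => MATCH
  Position 1: "c" => MATCH
  Position 2: "a" => no
  Position 3: "b" => no
  Position 4: "a" => no
  Position 5: "a" => no
  Position 6: "a" => no
  Position 7: "a" => no
Total occurrences: 2

2


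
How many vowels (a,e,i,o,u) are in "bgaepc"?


Input: bgaepc
Checking each character:
  'b' at position 0: consonant
  'g' at position 1: consonant
  'a' at position 2: vowel (running total: 1)
  'e' at position 3: vowel (running total: 2)
  'p' at position 4: consonant
  'c' at position 5: consonant
Total vowels: 2

2
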